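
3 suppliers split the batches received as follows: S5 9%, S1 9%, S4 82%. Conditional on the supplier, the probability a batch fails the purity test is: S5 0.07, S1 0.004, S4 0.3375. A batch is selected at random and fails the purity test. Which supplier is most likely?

By Bayes' rule, posterior ∝ prior × likelihood:
  S5: 0.09 × 0.07 = 0.0063
  S1: 0.09 × 0.004 = 0.00036
  S4: 0.82 × 0.3375 = 0.27675
Sum = 0.28341.
Largest term belongs to S4, so S4 is most probable.

S4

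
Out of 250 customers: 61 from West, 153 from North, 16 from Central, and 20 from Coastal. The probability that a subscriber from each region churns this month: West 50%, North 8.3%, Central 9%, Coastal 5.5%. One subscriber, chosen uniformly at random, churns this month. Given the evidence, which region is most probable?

Prior × likelihood for each hypothesis:
  West: 0.244 × 0.5 = 0.122
  North: 0.612 × 0.083 = 0.050796
  Central: 0.064 × 0.09 = 0.00576
  Coastal: 0.08 × 0.055 = 0.0044
Sum = 0.182956.
Largest term belongs to West, so West is most probable.

West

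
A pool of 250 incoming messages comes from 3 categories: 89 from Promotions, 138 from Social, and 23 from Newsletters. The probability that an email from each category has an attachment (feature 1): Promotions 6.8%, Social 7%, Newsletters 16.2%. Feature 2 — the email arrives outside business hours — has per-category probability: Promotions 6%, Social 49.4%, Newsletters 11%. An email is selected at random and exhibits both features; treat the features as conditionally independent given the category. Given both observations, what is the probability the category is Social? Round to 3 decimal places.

Compute prior × likelihood for every hypothesis:
  Promotions: 0.356 × 0.068 × 0.06 = 0.00145248
  Social: 0.552 × 0.07 × 0.494 = 0.01908816
  Newsletters: 0.092 × 0.162 × 0.11 = 0.00163944
Total = 0.02218008.
P(Social | evidence) = 0.01908816 / 0.02218008 ≈ 0.861.

0.861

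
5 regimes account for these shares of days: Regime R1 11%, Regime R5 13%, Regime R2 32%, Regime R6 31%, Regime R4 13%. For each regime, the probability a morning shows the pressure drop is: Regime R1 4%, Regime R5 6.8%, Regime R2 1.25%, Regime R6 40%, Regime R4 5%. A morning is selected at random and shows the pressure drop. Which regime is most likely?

By Bayes' rule, posterior ∝ prior × likelihood:
  Regime R1: 0.11 × 0.04 = 0.0044
  Regime R5: 0.13 × 0.068 = 0.00884
  Regime R2: 0.32 × 0.0125 = 0.004
  Regime R6: 0.31 × 0.4 = 0.124
  Regime R4: 0.13 × 0.05 = 0.0065
Total = 0.14774.
Largest term belongs to Regime R6, so Regime R6 is most probable.

Regime R6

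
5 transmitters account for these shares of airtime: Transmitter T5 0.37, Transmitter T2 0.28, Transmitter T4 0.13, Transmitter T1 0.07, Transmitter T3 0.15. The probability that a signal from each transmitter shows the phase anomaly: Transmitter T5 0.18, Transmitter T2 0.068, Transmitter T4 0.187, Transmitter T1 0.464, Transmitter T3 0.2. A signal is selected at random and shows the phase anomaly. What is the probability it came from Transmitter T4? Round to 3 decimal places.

0.141

Compute prior × likelihood for every hypothesis:
  Transmitter T5: 0.37 × 0.18 = 0.0666
  Transmitter T2: 0.28 × 0.068 = 0.01904
  Transmitter T4: 0.13 × 0.187 = 0.02431
  Transmitter T1: 0.07 × 0.464 = 0.03248
  Transmitter T3: 0.15 × 0.2 = 0.03
Total = 0.17243.
P(Transmitter T4 | evidence) = 0.02431 / 0.17243 ≈ 0.141.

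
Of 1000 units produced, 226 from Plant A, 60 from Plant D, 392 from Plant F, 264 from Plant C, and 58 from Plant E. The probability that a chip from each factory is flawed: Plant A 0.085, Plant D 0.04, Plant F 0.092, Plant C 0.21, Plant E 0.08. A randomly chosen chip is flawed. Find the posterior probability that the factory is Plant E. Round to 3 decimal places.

0.039

Compute prior × likelihood for every hypothesis:
  Plant A: 0.226 × 0.085 = 0.01921
  Plant D: 0.06 × 0.04 = 0.0024
  Plant F: 0.392 × 0.092 = 0.036064
  Plant C: 0.264 × 0.21 = 0.05544
  Plant E: 0.058 × 0.08 = 0.00464
Sum = 0.117754.
P(Plant E | evidence) = 0.00464 / 0.117754 ≈ 0.039.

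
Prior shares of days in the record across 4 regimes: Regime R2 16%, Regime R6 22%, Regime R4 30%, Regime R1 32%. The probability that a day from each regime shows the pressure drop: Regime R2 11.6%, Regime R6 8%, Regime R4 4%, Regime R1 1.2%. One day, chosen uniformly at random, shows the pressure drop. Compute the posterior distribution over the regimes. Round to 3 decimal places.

By Bayes' rule, posterior ∝ prior × likelihood:
  Regime R2: 0.16 × 0.116 = 0.01856
  Regime R6: 0.22 × 0.08 = 0.0176
  Regime R4: 0.3 × 0.04 = 0.012
  Regime R1: 0.32 × 0.012 = 0.00384
Normalizing constant = 0.052.
P(Regime R2 | drop) = 0.01856/0.052 ≈ 0.357
P(Regime R6 | drop) = 0.0176/0.052 ≈ 0.338
P(Regime R4 | drop) = 0.012/0.052 ≈ 0.231
P(Regime R1 | drop) = 0.00384/0.052 ≈ 0.074
(Check: 0.357+0.338+0.231+0.074 = 1.000.)

Regime R2 0.357, Regime R6 0.338, Regime R4 0.231, Regime R1 0.074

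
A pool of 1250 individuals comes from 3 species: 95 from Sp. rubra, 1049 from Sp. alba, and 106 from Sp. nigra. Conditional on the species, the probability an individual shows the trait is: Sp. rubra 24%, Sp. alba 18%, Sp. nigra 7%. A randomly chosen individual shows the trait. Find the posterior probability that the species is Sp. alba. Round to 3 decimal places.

0.862

By Bayes' rule, posterior ∝ prior × likelihood:
  Sp. rubra: 0.076 × 0.24 = 0.01824
  Sp. alba: 0.8392 × 0.18 = 0.151056
  Sp. nigra: 0.0848 × 0.07 = 0.005936
Sum = 0.175232.
P(Sp. alba | evidence) = 0.151056 / 0.175232 ≈ 0.862.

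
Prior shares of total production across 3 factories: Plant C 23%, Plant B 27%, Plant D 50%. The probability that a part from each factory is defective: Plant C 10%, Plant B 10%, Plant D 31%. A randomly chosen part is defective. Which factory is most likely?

Plant D

Unnormalized posteriors (prior × likelihood):
  Plant C: 0.23 × 0.1 = 0.023
  Plant B: 0.27 × 0.1 = 0.027
  Plant D: 0.5 × 0.31 = 0.155
Sum = 0.205.
Largest term belongs to Plant D, so Plant D is most probable.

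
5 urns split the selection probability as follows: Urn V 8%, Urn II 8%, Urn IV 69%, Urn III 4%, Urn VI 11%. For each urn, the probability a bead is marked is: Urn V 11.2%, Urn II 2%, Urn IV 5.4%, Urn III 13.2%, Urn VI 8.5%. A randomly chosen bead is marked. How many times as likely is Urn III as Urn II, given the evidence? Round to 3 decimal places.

3.300

Prior × likelihood for each hypothesis:
  Urn V: 0.08 × 0.112 = 0.00896
  Urn II: 0.08 × 0.02 = 0.0016
  Urn IV: 0.69 × 0.054 = 0.03726
  Urn III: 0.04 × 0.132 = 0.00528
  Urn VI: 0.11 × 0.085 = 0.00935
Total = 0.06245.
The ratio is 0.00528 / 0.0016 (the normalizer cancels) = 3.300.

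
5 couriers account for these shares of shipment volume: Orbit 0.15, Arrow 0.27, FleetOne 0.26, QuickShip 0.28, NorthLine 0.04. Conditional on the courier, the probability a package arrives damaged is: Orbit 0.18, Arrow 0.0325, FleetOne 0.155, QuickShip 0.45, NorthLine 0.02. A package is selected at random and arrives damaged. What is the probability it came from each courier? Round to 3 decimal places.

Orbit 0.133, Arrow 0.043, FleetOne 0.199, QuickShip 0.621, NorthLine 0.004

By Bayes' rule, posterior ∝ prior × likelihood:
  Orbit: 0.15 × 0.18 = 0.027
  Arrow: 0.27 × 0.0325 = 0.008775
  FleetOne: 0.26 × 0.155 = 0.0403
  QuickShip: 0.28 × 0.45 = 0.126
  NorthLine: 0.04 × 0.02 = 0.0008
Total = 0.202875.
P(Orbit | damaged) = 0.027/0.202875 ≈ 0.133
P(Arrow | damaged) = 0.008775/0.202875 ≈ 0.043
P(FleetOne | damaged) = 0.0403/0.202875 ≈ 0.199
P(QuickShip | damaged) = 0.126/0.202875 ≈ 0.621
P(NorthLine | damaged) = 0.0008/0.202875 ≈ 0.004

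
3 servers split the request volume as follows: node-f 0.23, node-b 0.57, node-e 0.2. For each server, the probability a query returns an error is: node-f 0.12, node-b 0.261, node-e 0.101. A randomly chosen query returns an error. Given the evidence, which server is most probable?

node-b

Compute prior × likelihood for every hypothesis:
  node-f: 0.23 × 0.12 = 0.0276
  node-b: 0.57 × 0.261 = 0.14877
  node-e: 0.2 × 0.101 = 0.0202
Sum = 0.19657.
Largest term belongs to node-b, so node-b is most probable.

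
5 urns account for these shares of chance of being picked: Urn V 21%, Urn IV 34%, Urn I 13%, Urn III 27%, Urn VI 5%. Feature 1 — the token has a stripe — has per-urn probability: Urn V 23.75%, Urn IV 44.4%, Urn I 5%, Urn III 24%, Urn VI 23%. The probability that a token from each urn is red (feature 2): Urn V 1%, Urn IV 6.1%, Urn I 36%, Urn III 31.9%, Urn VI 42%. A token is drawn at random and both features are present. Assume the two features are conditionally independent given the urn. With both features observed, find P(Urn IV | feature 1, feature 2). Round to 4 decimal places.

Unnormalized posteriors (prior × likelihood):
  Urn V: 0.21 × 0.2375 × 0.01 = 0.00049875
  Urn IV: 0.34 × 0.444 × 0.061 = 0.00920856
  Urn I: 0.13 × 0.05 × 0.36 = 0.00234
  Urn III: 0.27 × 0.24 × 0.319 = 0.0206712
  Urn VI: 0.05 × 0.23 × 0.42 = 0.00483
Normalizing constant = 0.03754851.
P(Urn IV | evidence) = 0.00920856 / 0.03754851 ≈ 0.2452.

0.2452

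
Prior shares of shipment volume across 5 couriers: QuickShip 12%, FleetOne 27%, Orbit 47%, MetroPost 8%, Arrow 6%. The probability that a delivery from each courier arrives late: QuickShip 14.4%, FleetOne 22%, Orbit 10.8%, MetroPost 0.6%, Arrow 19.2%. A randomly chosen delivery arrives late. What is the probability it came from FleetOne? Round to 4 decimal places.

Unnormalized posteriors (prior × likelihood):
  QuickShip: 0.12 × 0.144 = 0.01728
  FleetOne: 0.27 × 0.22 = 0.0594
  Orbit: 0.47 × 0.108 = 0.05076
  MetroPost: 0.08 × 0.006 = 0.00048
  Arrow: 0.06 × 0.192 = 0.01152
Sum = 0.13944.
P(FleetOne | evidence) = 0.0594 / 0.13944 ≈ 0.4260.

0.4260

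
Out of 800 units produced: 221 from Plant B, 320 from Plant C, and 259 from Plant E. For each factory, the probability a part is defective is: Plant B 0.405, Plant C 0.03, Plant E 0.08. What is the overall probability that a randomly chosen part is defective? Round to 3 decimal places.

0.150

Prior × likelihood for each hypothesis:
  Plant B: 0.27625 × 0.405 = 0.11188125
  Plant C: 0.4 × 0.03 = 0.012
  Plant E: 0.32375 × 0.08 = 0.0259
P(defective) = 0.11188125 + 0.012 + 0.0259 = 0.14978125 → 0.150.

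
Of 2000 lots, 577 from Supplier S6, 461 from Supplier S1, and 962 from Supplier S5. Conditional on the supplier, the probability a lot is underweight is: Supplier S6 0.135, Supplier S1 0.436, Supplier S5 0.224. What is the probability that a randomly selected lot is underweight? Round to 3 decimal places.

0.247

By Bayes' rule, posterior ∝ prior × likelihood:
  Supplier S6: 0.2885 × 0.135 = 0.0389475
  Supplier S1: 0.2305 × 0.436 = 0.100498
  Supplier S5: 0.481 × 0.224 = 0.107744
P(underweight) = 0.0389475 + 0.100498 + 0.107744 = 0.2471895 → 0.247.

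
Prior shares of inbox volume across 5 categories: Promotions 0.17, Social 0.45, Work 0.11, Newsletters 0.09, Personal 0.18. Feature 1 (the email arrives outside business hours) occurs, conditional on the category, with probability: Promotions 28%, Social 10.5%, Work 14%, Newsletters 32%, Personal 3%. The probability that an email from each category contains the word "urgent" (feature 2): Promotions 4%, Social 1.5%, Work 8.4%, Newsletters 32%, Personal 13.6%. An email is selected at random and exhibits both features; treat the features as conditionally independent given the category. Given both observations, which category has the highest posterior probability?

Compute prior × likelihood for every hypothesis:
  Promotions: 0.17 × 0.28 × 0.04 = 0.001904
  Social: 0.45 × 0.105 × 0.015 = 0.00070875
  Work: 0.11 × 0.14 × 0.084 = 0.0012936
  Newsletters: 0.09 × 0.32 × 0.32 = 0.009216
  Personal: 0.18 × 0.03 × 0.136 = 0.0007344
Total = 0.01385675.
Largest term belongs to Newsletters, so Newsletters is most probable.

Newsletters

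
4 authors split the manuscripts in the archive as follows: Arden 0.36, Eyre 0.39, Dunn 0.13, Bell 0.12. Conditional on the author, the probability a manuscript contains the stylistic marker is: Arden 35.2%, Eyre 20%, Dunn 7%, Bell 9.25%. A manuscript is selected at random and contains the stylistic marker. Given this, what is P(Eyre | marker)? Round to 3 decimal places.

Unnormalized posteriors (prior × likelihood):
  Arden: 0.36 × 0.352 = 0.12672
  Eyre: 0.39 × 0.2 = 0.078
  Dunn: 0.13 × 0.07 = 0.0091
  Bell: 0.12 × 0.0925 = 0.0111
Total = 0.22492.
P(Eyre | evidence) = 0.078 / 0.22492 ≈ 0.347.

0.347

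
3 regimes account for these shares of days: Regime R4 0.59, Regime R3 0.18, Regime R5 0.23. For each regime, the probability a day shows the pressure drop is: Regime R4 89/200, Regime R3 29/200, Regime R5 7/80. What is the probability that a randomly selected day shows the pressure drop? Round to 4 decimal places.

Unnormalized posteriors (prior × likelihood):
  Regime R4: 0.59 × 0.445 = 0.26255
  Regime R3: 0.18 × 0.145 = 0.0261
  Regime R5: 0.23 × 0.0875 = 0.020125
P(drop) = 0.26255 + 0.0261 + 0.020125 = 0.308775 → 0.3088.

0.3088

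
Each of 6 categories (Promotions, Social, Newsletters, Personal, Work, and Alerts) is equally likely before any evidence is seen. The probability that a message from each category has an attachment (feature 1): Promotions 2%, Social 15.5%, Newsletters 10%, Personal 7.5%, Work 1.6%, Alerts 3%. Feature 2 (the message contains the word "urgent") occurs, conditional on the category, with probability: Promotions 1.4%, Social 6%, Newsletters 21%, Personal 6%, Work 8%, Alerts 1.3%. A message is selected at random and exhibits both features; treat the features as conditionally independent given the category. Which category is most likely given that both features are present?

With a uniform prior (1/6 each), posterior ∝ likelihood:
  Promotions: 0.02 × 0.014 = 0.00028
  Social: 0.155 × 0.06 = 0.0093
  Newsletters: 0.1 × 0.21 = 0.021
  Personal: 0.075 × 0.06 = 0.0045
  Work: 0.016 × 0.08 = 0.00128
  Alerts: 0.03 × 0.013 = 0.00039
Total = 0.03675.
Largest term belongs to Newsletters, so Newsletters is most probable.

Newsletters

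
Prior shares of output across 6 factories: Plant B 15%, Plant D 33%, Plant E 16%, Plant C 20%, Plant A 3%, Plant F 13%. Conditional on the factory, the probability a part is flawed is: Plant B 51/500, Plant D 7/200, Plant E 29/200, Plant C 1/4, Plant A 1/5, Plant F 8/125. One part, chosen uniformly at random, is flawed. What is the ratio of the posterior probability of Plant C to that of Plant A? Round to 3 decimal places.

8.333

By Bayes' rule, posterior ∝ prior × likelihood:
  Plant B: 0.15 × 0.102 = 0.0153
  Plant D: 0.33 × 0.035 = 0.01155
  Plant E: 0.16 × 0.145 = 0.0232
  Plant C: 0.2 × 0.25 = 0.05
  Plant A: 0.03 × 0.2 = 0.006
  Plant F: 0.13 × 0.064 = 0.00832
Normalizing constant = 0.11437.
The ratio is 0.05 / 0.006 (the normalizer cancels) = 8.333.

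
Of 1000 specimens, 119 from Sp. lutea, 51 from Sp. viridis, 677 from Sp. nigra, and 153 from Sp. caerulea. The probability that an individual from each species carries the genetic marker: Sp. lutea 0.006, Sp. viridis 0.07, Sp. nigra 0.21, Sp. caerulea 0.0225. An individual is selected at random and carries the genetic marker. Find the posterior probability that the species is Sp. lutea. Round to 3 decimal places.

Prior × likelihood for each hypothesis:
  Sp. lutea: 0.119 × 0.006 = 0.000714
  Sp. viridis: 0.051 × 0.07 = 0.00357
  Sp. nigra: 0.677 × 0.21 = 0.14217
  Sp. caerulea: 0.153 × 0.0225 = 0.0034425
Normalizing constant = 0.1498965.
P(Sp. lutea | evidence) = 0.000714 / 0.1498965 ≈ 0.005.

0.005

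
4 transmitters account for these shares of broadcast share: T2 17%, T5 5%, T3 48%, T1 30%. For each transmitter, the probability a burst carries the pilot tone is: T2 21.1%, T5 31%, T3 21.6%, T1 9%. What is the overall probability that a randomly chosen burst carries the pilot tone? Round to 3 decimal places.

Unnormalized posteriors (prior × likelihood):
  T2: 0.17 × 0.211 = 0.03587
  T5: 0.05 × 0.31 = 0.0155
  T3: 0.48 × 0.216 = 0.10368
  T1: 0.3 × 0.09 = 0.027
P(pilot) = 0.03587 + 0.0155 + 0.10368 + 0.027 = 0.18205 → 0.182.

0.182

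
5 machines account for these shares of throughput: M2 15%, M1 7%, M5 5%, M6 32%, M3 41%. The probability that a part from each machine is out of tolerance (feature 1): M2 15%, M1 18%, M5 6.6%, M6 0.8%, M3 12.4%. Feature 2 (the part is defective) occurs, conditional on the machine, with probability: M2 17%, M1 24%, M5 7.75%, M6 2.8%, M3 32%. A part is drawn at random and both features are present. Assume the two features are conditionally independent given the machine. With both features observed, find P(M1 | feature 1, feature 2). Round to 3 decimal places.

0.129

Unnormalized posteriors (prior × likelihood):
  M2: 0.15 × 0.15 × 0.17 = 0.003825
  M1: 0.07 × 0.18 × 0.24 = 0.003024
  M5: 0.05 × 0.066 × 0.0775 = 0.00025575
  M6: 0.32 × 0.008 × 0.028 = 0.00007168
  M3: 0.41 × 0.124 × 0.32 = 0.0162688
Total = 0.02344523.
P(M1 | evidence) = 0.003024 / 0.02344523 ≈ 0.129.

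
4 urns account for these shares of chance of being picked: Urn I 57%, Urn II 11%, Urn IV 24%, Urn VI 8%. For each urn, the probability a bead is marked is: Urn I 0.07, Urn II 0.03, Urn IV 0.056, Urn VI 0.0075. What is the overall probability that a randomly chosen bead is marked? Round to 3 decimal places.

By Bayes' rule, posterior ∝ prior × likelihood:
  Urn I: 0.57 × 0.07 = 0.0399
  Urn II: 0.11 × 0.03 = 0.0033
  Urn IV: 0.24 × 0.056 = 0.01344
  Urn VI: 0.08 × 0.0075 = 0.0006
P(marked) = 0.0399 + 0.0033 + 0.01344 + 0.0006 = 0.05724 → 0.057.

0.057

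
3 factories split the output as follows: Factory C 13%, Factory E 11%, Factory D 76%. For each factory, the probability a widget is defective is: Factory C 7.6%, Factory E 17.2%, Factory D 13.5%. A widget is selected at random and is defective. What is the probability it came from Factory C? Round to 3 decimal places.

0.075

Prior × likelihood for each hypothesis:
  Factory C: 0.13 × 0.076 = 0.00988
  Factory E: 0.11 × 0.172 = 0.01892
  Factory D: 0.76 × 0.135 = 0.1026
Normalizing constant = 0.1314.
P(Factory C | evidence) = 0.00988 / 0.1314 ≈ 0.075.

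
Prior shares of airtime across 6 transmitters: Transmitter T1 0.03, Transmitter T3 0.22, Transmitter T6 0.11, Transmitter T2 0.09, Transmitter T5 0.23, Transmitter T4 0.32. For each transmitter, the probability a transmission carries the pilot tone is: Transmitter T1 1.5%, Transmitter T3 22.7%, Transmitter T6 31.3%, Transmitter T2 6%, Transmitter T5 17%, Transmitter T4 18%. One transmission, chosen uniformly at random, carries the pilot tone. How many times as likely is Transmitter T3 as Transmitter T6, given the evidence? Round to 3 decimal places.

Unnormalized posteriors (prior × likelihood):
  Transmitter T1: 0.03 × 0.015 = 0.00045
  Transmitter T3: 0.22 × 0.227 = 0.04994
  Transmitter T6: 0.11 × 0.313 = 0.03443
  Transmitter T2: 0.09 × 0.06 = 0.0054
  Transmitter T5: 0.23 × 0.17 = 0.0391
  Transmitter T4: 0.32 × 0.18 = 0.0576
Total = 0.18692.
The ratio is 0.04994 / 0.03443 (the normalizer cancels) = 1.450.

1.450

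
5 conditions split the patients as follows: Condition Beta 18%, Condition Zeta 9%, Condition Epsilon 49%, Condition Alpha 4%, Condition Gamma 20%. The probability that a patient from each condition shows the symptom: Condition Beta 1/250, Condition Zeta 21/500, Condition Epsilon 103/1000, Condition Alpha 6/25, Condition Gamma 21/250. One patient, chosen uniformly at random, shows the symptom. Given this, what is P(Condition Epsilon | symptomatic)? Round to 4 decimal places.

0.6203

Unnormalized posteriors (prior × likelihood):
  Condition Beta: 0.18 × 0.004 = 0.00072
  Condition Zeta: 0.09 × 0.042 = 0.00378
  Condition Epsilon: 0.49 × 0.103 = 0.05047
  Condition Alpha: 0.04 × 0.24 = 0.0096
  Condition Gamma: 0.2 × 0.084 = 0.0168
Total = 0.08137.
P(Condition Epsilon | evidence) = 0.05047 / 0.08137 ≈ 0.6203.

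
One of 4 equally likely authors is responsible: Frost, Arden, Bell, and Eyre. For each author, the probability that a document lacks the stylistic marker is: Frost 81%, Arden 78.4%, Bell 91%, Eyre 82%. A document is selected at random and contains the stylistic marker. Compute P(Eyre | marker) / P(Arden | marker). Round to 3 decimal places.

0.833

Taking complements, P(marker | each) = Frost 0.19, Arden 0.216, Bell 0.09, Eyre 0.18.
With a uniform prior (1/4 each), posterior ∝ likelihood:
  Frost: 0.19
  Arden: 0.216
  Bell: 0.09
  Eyre: 0.18
Total = 0.676.
The ratio is 0.18 / 0.216 (the normalizer cancels) = 0.833.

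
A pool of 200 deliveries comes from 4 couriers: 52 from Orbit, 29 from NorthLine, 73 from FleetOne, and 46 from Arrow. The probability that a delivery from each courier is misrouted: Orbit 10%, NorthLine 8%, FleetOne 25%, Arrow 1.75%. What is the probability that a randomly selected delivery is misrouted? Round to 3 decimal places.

0.133

Prior × likelihood for each hypothesis:
  Orbit: 0.26 × 0.1 = 0.026
  NorthLine: 0.145 × 0.08 = 0.0116
  FleetOne: 0.365 × 0.25 = 0.09125
  Arrow: 0.23 × 0.0175 = 0.004025
P(misrouted) = 0.026 + 0.0116 + 0.09125 + 0.004025 = 0.132875 → 0.133.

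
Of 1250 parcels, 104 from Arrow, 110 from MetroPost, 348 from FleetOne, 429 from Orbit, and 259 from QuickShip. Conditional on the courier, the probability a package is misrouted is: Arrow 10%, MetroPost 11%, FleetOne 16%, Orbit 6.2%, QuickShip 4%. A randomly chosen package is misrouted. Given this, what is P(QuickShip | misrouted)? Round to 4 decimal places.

Unnormalized posteriors (prior × likelihood):
  Arrow: 0.0832 × 0.1 = 0.00832
  MetroPost: 0.088 × 0.11 = 0.00968
  FleetOne: 0.2784 × 0.16 = 0.044544
  Orbit: 0.3432 × 0.062 = 0.0212784
  QuickShip: 0.2072 × 0.04 = 0.008288
Sum = 0.0921104.
P(QuickShip | evidence) = 0.008288 / 0.0921104 ≈ 0.0900.

0.0900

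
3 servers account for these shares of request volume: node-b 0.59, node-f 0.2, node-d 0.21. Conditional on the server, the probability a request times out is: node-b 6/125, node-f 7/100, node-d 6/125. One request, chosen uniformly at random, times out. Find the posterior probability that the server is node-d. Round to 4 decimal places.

0.1924

Prior × likelihood for each hypothesis:
  node-b: 0.59 × 0.048 = 0.02832
  node-f: 0.2 × 0.07 = 0.014
  node-d: 0.21 × 0.048 = 0.01008
Total = 0.0524.
P(node-d | evidence) = 0.01008 / 0.0524 ≈ 0.1924.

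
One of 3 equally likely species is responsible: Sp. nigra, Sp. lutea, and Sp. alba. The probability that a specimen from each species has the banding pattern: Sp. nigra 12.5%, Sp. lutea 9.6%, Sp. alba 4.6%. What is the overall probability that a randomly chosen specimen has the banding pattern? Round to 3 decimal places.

0.089

Since the prior is uniform, the posterior is proportional to the likelihood:
  Sp. nigra: 0.125
  Sp. lutea: 0.096
  Sp. alba: 0.046
P(banded) = (1/3) × (0.125 + 0.096 + 0.046) = 0.267/3 ≈ 0.089.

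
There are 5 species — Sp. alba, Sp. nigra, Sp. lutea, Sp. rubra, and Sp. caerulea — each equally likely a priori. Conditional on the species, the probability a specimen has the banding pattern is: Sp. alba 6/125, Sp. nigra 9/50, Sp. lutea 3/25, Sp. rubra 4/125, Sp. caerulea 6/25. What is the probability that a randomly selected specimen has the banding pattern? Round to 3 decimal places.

0.124

With a uniform prior (1/5 each), posterior ∝ likelihood:
  Sp. alba: 0.048
  Sp. nigra: 0.18
  Sp. lutea: 0.12
  Sp. rubra: 0.032
  Sp. caerulea: 0.24
P(banded) = (1/5) × (0.048 + 0.18 + 0.12 + 0.032 + 0.24) = 0.62/5 ≈ 0.124.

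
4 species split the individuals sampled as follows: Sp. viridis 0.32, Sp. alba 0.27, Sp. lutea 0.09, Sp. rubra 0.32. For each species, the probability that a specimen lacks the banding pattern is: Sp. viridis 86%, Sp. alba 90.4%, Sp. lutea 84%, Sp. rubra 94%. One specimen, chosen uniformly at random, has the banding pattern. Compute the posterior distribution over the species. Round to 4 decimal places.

Sp. viridis 0.4294, Sp. alba 0.2485, Sp. lutea 0.1380, Sp. rubra 0.1840

Taking complements, P(banded | each) = Sp. viridis 0.14, Sp. alba 0.096, Sp. lutea 0.16, Sp. rubra 0.06.
Prior × likelihood for each hypothesis:
  Sp. viridis: 0.32 × 0.14 = 0.0448
  Sp. alba: 0.27 × 0.096 = 0.02592
  Sp. lutea: 0.09 × 0.16 = 0.0144
  Sp. rubra: 0.32 × 0.06 = 0.0192
Sum = 0.10432.
P(Sp. viridis | banded) = 0.0448/0.10432 ≈ 0.4294
P(Sp. alba | banded) = 0.02592/0.10432 ≈ 0.2485
P(Sp. lutea | banded) = 0.0144/0.10432 ≈ 0.1380
P(Sp. rubra | banded) = 0.0192/0.10432 ≈ 0.1840
(Check: 0.4294+0.2485+0.1380+0.1840 = 0.9999.)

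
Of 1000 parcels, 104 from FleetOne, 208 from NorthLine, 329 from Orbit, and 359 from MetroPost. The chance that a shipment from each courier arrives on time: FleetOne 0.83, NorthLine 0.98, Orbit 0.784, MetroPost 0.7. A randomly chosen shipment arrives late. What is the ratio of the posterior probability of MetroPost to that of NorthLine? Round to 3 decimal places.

Taking complements, P(late | each) = FleetOne 0.17, NorthLine 0.02, Orbit 0.216, MetroPost 0.3.
Unnormalized posteriors (prior × likelihood):
  FleetOne: 0.104 × 0.17 = 0.01768
  NorthLine: 0.208 × 0.02 = 0.00416
  Orbit: 0.329 × 0.216 = 0.071064
  MetroPost: 0.359 × 0.3 = 0.1077
Sum = 0.200604.
The ratio is 0.1077 / 0.00416 (the normalizer cancels) = 25.889.

25.889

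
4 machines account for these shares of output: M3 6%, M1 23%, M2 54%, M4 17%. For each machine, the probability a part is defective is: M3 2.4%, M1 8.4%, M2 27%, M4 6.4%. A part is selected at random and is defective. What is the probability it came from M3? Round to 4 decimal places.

0.0081

Prior × likelihood for each hypothesis:
  M3: 0.06 × 0.024 = 0.00144
  M1: 0.23 × 0.084 = 0.01932
  M2: 0.54 × 0.27 = 0.1458
  M4: 0.17 × 0.064 = 0.01088
Normalizing constant = 0.17744.
P(M3 | evidence) = 0.00144 / 0.17744 ≈ 0.0081.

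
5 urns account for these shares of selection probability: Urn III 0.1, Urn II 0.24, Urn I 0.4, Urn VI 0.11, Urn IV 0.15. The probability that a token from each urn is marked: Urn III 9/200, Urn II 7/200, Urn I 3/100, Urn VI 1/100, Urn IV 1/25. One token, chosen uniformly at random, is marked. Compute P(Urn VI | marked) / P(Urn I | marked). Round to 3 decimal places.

Compute prior × likelihood for every hypothesis:
  Urn III: 0.1 × 0.045 = 0.0045
  Urn II: 0.24 × 0.035 = 0.0084
  Urn I: 0.4 × 0.03 = 0.012
  Urn VI: 0.11 × 0.01 = 0.0011
  Urn IV: 0.15 × 0.04 = 0.006
Normalizing constant = 0.032.
The ratio is 0.0011 / 0.012 (the normalizer cancels) = 0.092.

0.092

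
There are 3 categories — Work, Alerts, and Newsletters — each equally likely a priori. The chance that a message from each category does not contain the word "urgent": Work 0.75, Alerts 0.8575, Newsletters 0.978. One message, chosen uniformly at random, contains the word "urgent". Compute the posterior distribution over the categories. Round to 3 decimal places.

Work 0.603, Alerts 0.344, Newsletters 0.053

Taking complements, P(urgent-flag | each) = Work 0.25, Alerts 0.1425, Newsletters 0.022.
With a uniform prior (1/3 each), posterior ∝ likelihood:
  Work: 0.25
  Alerts: 0.1425
  Newsletters: 0.022
Sum = 0.4145.
P(Work | urgent-flag) = 0.25/0.4145 ≈ 0.603
P(Alerts | urgent-flag) = 0.1425/0.4145 ≈ 0.344
P(Newsletters | urgent-flag) = 0.022/0.4145 ≈ 0.053
(Check: 0.603+0.344+0.053 = 1.000.)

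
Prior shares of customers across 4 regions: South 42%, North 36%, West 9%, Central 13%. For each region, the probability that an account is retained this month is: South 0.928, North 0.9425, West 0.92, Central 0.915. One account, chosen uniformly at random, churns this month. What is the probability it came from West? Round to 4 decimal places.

Taking complements, P(churn | each) = South 0.072, North 0.0575, West 0.08, Central 0.085.
Prior × likelihood for each hypothesis:
  South: 0.42 × 0.072 = 0.03024
  North: 0.36 × 0.0575 = 0.0207
  West: 0.09 × 0.08 = 0.0072
  Central: 0.13 × 0.085 = 0.01105
Sum = 0.06919.
P(West | evidence) = 0.0072 / 0.06919 ≈ 0.1041.

0.1041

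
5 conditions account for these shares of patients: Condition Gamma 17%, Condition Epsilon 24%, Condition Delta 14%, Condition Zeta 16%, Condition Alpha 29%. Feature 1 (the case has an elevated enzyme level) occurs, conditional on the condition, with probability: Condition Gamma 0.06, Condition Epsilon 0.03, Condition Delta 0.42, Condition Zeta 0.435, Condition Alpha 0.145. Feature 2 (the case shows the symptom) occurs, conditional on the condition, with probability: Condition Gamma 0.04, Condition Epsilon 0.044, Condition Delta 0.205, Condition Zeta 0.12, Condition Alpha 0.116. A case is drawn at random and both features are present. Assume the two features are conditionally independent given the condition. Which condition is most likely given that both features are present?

Condition Delta

Compute prior × likelihood for every hypothesis:
  Condition Gamma: 0.17 × 0.06 × 0.04 = 0.000408
  Condition Epsilon: 0.24 × 0.03 × 0.044 = 0.0003168
  Condition Delta: 0.14 × 0.42 × 0.205 = 0.012054
  Condition Zeta: 0.16 × 0.435 × 0.12 = 0.008352
  Condition Alpha: 0.29 × 0.145 × 0.116 = 0.0048778
Total = 0.0260086.
Largest term belongs to Condition Delta, so Condition Delta is most probable.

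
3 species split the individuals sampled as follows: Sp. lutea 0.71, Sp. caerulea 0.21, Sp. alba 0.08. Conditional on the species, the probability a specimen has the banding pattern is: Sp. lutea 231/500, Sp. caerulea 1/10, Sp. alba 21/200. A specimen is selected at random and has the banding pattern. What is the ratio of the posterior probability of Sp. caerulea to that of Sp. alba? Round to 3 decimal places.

Compute prior × likelihood for every hypothesis:
  Sp. lutea: 0.71 × 0.462 = 0.32802
  Sp. caerulea: 0.21 × 0.1 = 0.021
  Sp. alba: 0.08 × 0.105 = 0.0084
Sum = 0.35742.
The ratio is 0.021 / 0.0084 (the normalizer cancels) = 2.500.

2.500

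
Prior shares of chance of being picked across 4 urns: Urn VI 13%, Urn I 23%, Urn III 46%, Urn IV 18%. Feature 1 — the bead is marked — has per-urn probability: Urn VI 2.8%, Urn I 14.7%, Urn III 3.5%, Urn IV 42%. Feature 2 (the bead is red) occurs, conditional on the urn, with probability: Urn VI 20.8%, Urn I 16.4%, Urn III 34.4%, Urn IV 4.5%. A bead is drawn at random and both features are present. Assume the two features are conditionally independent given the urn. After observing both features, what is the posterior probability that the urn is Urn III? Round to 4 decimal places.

0.3634

Prior × likelihood for each hypothesis:
  Urn VI: 0.13 × 0.028 × 0.208 = 0.00075712
  Urn I: 0.23 × 0.147 × 0.164 = 0.00554484
  Urn III: 0.46 × 0.035 × 0.344 = 0.0055384
  Urn IV: 0.18 × 0.42 × 0.045 = 0.003402
Sum = 0.01524236.
P(Urn III | evidence) = 0.0055384 / 0.01524236 ≈ 0.3634.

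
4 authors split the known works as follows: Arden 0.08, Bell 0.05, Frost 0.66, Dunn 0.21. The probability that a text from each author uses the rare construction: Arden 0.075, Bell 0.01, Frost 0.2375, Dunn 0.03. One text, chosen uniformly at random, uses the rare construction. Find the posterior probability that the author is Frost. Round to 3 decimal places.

Unnormalized posteriors (prior × likelihood):
  Arden: 0.08 × 0.075 = 0.006
  Bell: 0.05 × 0.01 = 0.0005
  Frost: 0.66 × 0.2375 = 0.15675
  Dunn: 0.21 × 0.03 = 0.0063
Total = 0.16955.
P(Frost | evidence) = 0.15675 / 0.16955 ≈ 0.925.

0.925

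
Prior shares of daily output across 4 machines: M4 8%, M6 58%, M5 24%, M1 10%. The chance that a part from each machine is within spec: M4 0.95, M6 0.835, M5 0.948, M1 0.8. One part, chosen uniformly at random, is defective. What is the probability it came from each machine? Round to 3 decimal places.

Taking complements, P(defective | each) = M4 0.05, M6 0.165, M5 0.052, M1 0.2.
Unnormalized posteriors (prior × likelihood):
  M4: 0.08 × 0.05 = 0.004
  M6: 0.58 × 0.165 = 0.0957
  M5: 0.24 × 0.052 = 0.01248
  M1: 0.1 × 0.2 = 0.02
Sum = 0.13218.
P(M4 | defective) = 0.004/0.13218 ≈ 0.030
P(M6 | defective) = 0.0957/0.13218 ≈ 0.724
P(M5 | defective) = 0.01248/0.13218 ≈ 0.094
P(M1 | defective) = 0.02/0.13218 ≈ 0.151

M4 0.030, M6 0.724, M5 0.094, M1 0.151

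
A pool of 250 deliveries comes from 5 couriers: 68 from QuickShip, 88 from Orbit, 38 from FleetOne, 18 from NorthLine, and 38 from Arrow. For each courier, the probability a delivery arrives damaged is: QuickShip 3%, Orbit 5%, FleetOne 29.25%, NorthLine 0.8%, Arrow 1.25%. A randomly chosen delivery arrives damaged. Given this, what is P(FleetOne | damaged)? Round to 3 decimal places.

Prior × likelihood for each hypothesis:
  QuickShip: 0.272 × 0.03 = 0.00816
  Orbit: 0.352 × 0.05 = 0.0176
  FleetOne: 0.152 × 0.2925 = 0.04446
  NorthLine: 0.072 × 0.008 = 0.000576
  Arrow: 0.152 × 0.0125 = 0.0019
Sum = 0.072696.
P(FleetOne | evidence) = 0.04446 / 0.072696 ≈ 0.612.

0.612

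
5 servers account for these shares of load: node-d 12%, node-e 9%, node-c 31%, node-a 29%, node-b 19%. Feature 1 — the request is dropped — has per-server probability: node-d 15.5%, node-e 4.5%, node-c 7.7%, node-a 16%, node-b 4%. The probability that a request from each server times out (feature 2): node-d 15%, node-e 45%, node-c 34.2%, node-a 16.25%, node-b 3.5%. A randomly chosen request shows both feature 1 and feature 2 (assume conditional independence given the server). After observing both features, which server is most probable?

Unnormalized posteriors (prior × likelihood):
  node-d: 0.12 × 0.155 × 0.15 = 0.00279
  node-e: 0.09 × 0.045 × 0.45 = 0.0018225
  node-c: 0.31 × 0.077 × 0.342 = 0.00816354
  node-a: 0.29 × 0.16 × 0.1625 = 0.00754
  node-b: 0.19 × 0.04 × 0.035 = 0.000266
Normalizing constant = 0.02058204.
Largest term belongs to node-c, so node-c is most probable.

node-c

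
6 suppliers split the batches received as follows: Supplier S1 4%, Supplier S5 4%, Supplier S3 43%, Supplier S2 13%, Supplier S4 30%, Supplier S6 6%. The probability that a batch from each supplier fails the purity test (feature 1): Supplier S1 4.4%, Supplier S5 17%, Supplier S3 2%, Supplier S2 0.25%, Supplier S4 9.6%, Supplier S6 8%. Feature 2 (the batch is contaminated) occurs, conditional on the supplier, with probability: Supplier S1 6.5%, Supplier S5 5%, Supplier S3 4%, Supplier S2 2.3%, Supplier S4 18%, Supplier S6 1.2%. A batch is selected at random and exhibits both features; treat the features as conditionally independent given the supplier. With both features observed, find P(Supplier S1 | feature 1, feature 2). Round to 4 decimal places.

By Bayes' rule, posterior ∝ prior × likelihood:
  Supplier S1: 0.04 × 0.044 × 0.065 = 0.0001144
  Supplier S5: 0.04 × 0.17 × 0.05 = 0.00034
  Supplier S3: 0.43 × 0.02 × 0.04 = 0.000344
  Supplier S2: 0.13 × 0.0025 × 0.023 = 0.000007475
  Supplier S4: 0.3 × 0.096 × 0.18 = 0.005184
  Supplier S6: 0.06 × 0.08 × 0.012 = 0.0000576
Normalizing constant = 0.006047475.
P(Supplier S1 | evidence) = 0.0001144 / 0.006047475 ≈ 0.0189.

0.0189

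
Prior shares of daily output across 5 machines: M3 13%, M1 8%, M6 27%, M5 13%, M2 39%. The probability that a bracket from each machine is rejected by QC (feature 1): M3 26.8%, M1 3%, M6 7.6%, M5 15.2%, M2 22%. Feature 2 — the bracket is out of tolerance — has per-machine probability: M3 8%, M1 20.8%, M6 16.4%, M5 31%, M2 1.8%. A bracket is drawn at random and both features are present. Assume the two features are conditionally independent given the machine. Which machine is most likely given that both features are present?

Prior × likelihood for each hypothesis:
  M3: 0.13 × 0.268 × 0.08 = 0.0027872
  M1: 0.08 × 0.03 × 0.208 = 0.0004992
  M6: 0.27 × 0.076 × 0.164 = 0.00336528
  M5: 0.13 × 0.152 × 0.31 = 0.0061256
  M2: 0.39 × 0.22 × 0.018 = 0.0015444
Total = 0.01432168.
Largest term belongs to M5, so M5 is most probable.

M5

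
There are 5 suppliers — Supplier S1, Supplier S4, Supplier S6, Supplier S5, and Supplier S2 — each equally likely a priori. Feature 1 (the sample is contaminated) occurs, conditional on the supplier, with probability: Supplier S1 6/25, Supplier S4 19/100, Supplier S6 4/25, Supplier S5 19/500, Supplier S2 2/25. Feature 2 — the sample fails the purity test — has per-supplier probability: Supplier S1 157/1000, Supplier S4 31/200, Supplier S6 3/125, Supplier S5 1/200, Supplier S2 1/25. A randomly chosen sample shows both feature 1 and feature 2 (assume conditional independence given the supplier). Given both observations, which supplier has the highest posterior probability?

Supplier S1

With a uniform prior (1/5 each), posterior ∝ likelihood:
  Supplier S1: 0.24 × 0.157 = 0.03768
  Supplier S4: 0.19 × 0.155 = 0.02945
  Supplier S6: 0.16 × 0.024 = 0.00384
  Supplier S5: 0.038 × 0.005 = 0.00019
  Supplier S2: 0.08 × 0.04 = 0.0032
Sum = 0.07436.
Largest term belongs to Supplier S1, so Supplier S1 is most probable.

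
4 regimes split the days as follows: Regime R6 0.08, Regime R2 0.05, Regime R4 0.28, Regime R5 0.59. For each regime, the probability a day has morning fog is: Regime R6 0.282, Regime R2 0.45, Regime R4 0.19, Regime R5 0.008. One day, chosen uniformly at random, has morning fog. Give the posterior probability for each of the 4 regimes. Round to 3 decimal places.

Regime R6 0.219, Regime R2 0.218, Regime R4 0.517, Regime R5 0.046

Unnormalized posteriors (prior × likelihood):
  Regime R6: 0.08 × 0.282 = 0.02256
  Regime R2: 0.05 × 0.45 = 0.0225
  Regime R4: 0.28 × 0.19 = 0.0532
  Regime R5: 0.59 × 0.008 = 0.00472
Sum = 0.10298.
P(Regime R6 | fog) = 0.02256/0.10298 ≈ 0.219
P(Regime R2 | fog) = 0.0225/0.10298 ≈ 0.218
P(Regime R4 | fog) = 0.0532/0.10298 ≈ 0.517
P(Regime R5 | fog) = 0.00472/0.10298 ≈ 0.046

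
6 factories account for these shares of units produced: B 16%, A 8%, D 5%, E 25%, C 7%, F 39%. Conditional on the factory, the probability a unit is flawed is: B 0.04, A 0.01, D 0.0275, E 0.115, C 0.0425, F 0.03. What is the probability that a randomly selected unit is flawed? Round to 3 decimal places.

By Bayes' rule, posterior ∝ prior × likelihood:
  B: 0.16 × 0.04 = 0.0064
  A: 0.08 × 0.01 = 0.0008
  D: 0.05 × 0.0275 = 0.001375
  E: 0.25 × 0.115 = 0.02875
  C: 0.07 × 0.0425 = 0.002975
  F: 0.39 × 0.03 = 0.0117
P(flawed) = 0.0064 + 0.0008 + 0.001375 + 0.02875 + 0.002975 + 0.0117 = 0.052 → 0.052.

0.052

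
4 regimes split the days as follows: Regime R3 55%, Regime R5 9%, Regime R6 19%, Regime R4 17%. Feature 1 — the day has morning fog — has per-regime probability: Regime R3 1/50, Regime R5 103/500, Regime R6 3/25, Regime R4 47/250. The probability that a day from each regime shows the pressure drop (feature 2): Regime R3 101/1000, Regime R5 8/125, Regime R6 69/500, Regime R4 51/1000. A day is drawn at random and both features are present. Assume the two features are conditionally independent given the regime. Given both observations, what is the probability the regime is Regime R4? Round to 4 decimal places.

0.2304

Compute prior × likelihood for every hypothesis:
  Regime R3: 0.55 × 0.02 × 0.101 = 0.001111
  Regime R5: 0.09 × 0.206 × 0.064 = 0.00118656
  Regime R6: 0.19 × 0.12 × 0.138 = 0.0031464
  Regime R4: 0.17 × 0.188 × 0.051 = 0.00162996
Sum = 0.00707392.
P(Regime R4 | evidence) = 0.00162996 / 0.00707392 ≈ 0.2304.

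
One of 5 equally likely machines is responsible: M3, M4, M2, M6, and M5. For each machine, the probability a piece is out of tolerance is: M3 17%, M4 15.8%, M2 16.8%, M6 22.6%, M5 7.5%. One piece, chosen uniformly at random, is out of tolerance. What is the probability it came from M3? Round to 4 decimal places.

0.2133

With a uniform prior (1/5 each), posterior ∝ likelihood:
  M3: 0.17
  M4: 0.158
  M2: 0.168
  M6: 0.226
  M5: 0.075
Normalizing constant = 0.797.
P(M3 | evidence) = 0.17 / 0.797 ≈ 0.2133.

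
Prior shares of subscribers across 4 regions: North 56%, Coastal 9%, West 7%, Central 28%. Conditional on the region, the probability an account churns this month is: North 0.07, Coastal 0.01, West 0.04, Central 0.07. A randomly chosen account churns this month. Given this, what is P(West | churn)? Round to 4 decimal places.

0.0448

By Bayes' rule, posterior ∝ prior × likelihood:
  North: 0.56 × 0.07 = 0.0392
  Coastal: 0.09 × 0.01 = 0.0009
  West: 0.07 × 0.04 = 0.0028
  Central: 0.28 × 0.07 = 0.0196
Total = 0.0625.
P(West | evidence) = 0.0028 / 0.0625 ≈ 0.0448.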